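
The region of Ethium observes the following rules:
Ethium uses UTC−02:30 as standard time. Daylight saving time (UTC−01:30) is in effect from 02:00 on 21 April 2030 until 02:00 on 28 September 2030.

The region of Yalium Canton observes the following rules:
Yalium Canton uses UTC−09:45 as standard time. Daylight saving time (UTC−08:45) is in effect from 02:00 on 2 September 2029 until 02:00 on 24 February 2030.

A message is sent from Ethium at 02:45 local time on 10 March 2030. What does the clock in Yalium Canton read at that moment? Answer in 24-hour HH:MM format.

10 March 2030 is outside the daylight-saving period (21 April – 28 September), so Ethium is on standard time, UTC−02:30.
02:45 Ethium + 2h30m = 05:15 UTC.
At the standard offset (UTC−09:45), 05:15 UTC − 9h45m = 19:30 Yalium Canton standard time (rolling into the previous day, 9 March 2030).
The standard-time date in Yalium Canton, 9 March 2030, does not fall between 2 September 2029 and 24 February 2030, so daylight saving is not in effect and Yalium Canton is at UTC−09:45.
05:15 UTC − 9h45m = 19:30 Yalium Canton (rolling into the previous day, 9 March 2030).

19:30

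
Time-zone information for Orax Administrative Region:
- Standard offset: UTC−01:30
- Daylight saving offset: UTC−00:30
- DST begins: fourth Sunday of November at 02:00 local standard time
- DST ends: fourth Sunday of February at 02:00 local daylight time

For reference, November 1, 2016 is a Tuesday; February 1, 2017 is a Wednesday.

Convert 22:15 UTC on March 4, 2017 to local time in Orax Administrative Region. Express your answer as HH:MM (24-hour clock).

20:45

1 November 2016 is a Tuesday, so the first Sunday is November 6 and the fourth is November 27.
1 February 2017 is a Wednesday, so the first Sunday is February 5 and the fourth is February 26.
At the standard offset (UTC−01:30), 22:15 UTC − 1h30m = 20:45 Orax Administrative Region standard time.
The standard-time date in Orax Administrative Region, March 4, 2017, does not fall between 27 November 2016 and 26 February 2017, so daylight saving is not in effect and Orax Administrative Region is at UTC−01:30.
22:15 UTC − 1h30m = 20:45 local.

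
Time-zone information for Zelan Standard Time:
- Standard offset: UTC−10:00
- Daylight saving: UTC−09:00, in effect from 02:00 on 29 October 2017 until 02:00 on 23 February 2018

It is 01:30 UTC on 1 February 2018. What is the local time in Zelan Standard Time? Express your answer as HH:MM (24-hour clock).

16:30

At the standard offset (UTC−10:00), 01:30 UTC − 10h = 15:30 Zelan Standard Time standard time (rolling into the previous day, 31 January 2018).
The standard-time date in Zelan Standard Time, 31 January 2018, falls between 29 October 2017 and 23 February 2018, so daylight saving is in effect and Zelan Standard Time is at UTC−09:00.
01:30 UTC − 9h = 16:30 local (rolling into the previous day, 31 January 2018).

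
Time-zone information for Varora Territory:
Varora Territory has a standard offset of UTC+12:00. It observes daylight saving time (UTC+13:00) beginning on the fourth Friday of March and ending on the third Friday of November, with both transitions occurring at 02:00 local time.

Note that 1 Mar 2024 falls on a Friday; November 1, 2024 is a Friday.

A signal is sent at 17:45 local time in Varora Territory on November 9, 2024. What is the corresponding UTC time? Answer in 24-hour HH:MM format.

1 March 2024 is a Friday, so the first Friday is March 1 and the fourth is March 22.
1 November 2024 is a Friday, so the first Friday is November 1 and the third is November 15.
November 9, 2024 lies within the daylight-saving period (22 March – 15 November), so Varora Territory is on daylight time, UTC+13:00.
17:45 local − 13h = 04:45 UTC.

04:45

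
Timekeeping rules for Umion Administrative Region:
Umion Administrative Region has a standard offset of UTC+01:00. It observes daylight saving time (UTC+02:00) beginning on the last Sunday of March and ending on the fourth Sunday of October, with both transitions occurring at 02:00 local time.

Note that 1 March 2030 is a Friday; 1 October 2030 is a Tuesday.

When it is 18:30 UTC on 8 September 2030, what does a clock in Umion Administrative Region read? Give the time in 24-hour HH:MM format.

1 March 2030 is a Friday, so Sundays fall on 3, 10, 17, 24, 31; the last is March 31.
1 October 2030 is a Tuesday, so the first Sunday is October 6 and the fourth is October 27.
At the standard offset (UTC+01:00), 18:30 UTC + 1h = 19:30 Umion Administrative Region standard time.
The standard-time date in Umion Administrative Region, 8 September 2030, lies within the daylight-saving period (31 March – 27 October), so Umion Administrative Region is on daylight time, UTC+02:00.
18:30 UTC + 2h = 20:30 local.

20:30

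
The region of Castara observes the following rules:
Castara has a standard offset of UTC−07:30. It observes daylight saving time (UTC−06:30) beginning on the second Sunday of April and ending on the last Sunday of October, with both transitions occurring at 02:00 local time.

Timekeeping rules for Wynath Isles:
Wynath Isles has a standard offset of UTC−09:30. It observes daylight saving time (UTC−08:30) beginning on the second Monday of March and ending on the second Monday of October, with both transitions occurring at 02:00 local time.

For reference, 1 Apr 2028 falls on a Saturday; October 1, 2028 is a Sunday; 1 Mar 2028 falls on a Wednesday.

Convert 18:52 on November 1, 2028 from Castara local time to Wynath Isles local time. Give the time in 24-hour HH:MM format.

16:52

1 April 2028 is a Saturday, so the first Sunday is April 2 and the second is April 9.
1 October 2028 is a Sunday, so Sundays fall on 1, 8, 15, 22, 29; the last is October 29.
November 1, 2028 does not fall between 9 April and 29 October, so daylight saving is not in effect and Castara is at UTC−07:30.
18:52 Castara + 7h30m = 02:22 UTC (rolling into the next day, 2 November 2028).
1 March 2028 is a Wednesday, so the first Monday is March 6 and the second is March 13.
1 October 2028 is a Sunday, so the first Monday is October 2 and the second is October 9.
At the standard offset (UTC−09:30), 02:22 UTC − 9h30m = 16:52 Wynath Isles standard time (rolling into the previous day, 1 November 2028).
The standard-time date in Wynath Isles, November 1, 2028, does not fall between 13 March and 9 October, so daylight saving is not in effect and Wynath Isles is at UTC−09:30.
02:22 UTC − 9h30m = 16:52 Wynath Isles (rolling into the previous day, 1 November 2028).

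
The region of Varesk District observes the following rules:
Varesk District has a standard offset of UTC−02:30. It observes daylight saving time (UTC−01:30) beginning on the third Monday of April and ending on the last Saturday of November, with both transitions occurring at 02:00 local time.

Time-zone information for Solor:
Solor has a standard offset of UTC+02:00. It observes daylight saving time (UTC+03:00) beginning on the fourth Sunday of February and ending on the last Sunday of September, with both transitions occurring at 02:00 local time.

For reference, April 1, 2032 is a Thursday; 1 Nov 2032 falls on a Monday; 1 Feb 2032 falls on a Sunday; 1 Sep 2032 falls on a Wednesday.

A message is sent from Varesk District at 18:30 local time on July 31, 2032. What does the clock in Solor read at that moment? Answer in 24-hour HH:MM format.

23:00

1 April 2032 is a Thursday, so the first Monday is April 5 and the third is April 19.
1 November 2032 is a Monday, so Saturdays fall on 6, 13, 20, 27; the last is November 27.
July 31, 2032 falls between 19 April and 27 November, so daylight saving is in effect and Varesk District is at UTC−01:30.
18:30 Varesk District + 1h30m = 20:00 UTC.
1 February 2032 is a Sunday, so the first Sunday is February 1 and the fourth is February 22.
1 September 2032 is a Wednesday, so Sundays fall on 5, 12, 19, 26; the last is September 26.
At the standard offset (UTC+02:00), 20:00 UTC + 2h = 22:00 Solor standard time.
Daylight saving runs 22 February – 26 September; the standard-time date in Solor, July 31, 2032, is inside that window, so Solor is at UTC+03:00.
20:00 UTC + 3h = 23:00 Solor.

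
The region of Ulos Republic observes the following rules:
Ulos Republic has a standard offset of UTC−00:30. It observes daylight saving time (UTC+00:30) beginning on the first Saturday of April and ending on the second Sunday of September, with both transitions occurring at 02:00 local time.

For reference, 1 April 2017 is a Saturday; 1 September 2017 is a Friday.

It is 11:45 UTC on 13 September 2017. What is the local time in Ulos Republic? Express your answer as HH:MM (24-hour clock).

1 April 2017 is a Saturday, so the first Saturday is April 1.
1 September 2017 is a Friday, so the first Sunday is September 3 and the second is September 10.
At the standard offset (UTC−00:30), 11:45 UTC − 0h30m = 11:15 Ulos Republic standard time.
Daylight saving runs 1 April – 10 September; the standard-time date in Ulos Republic, 13 September 2017, is outside that window, so Ulos Republic is on standard time at UTC−00:30.
11:45 UTC − 0h30m = 11:15 local.

11:15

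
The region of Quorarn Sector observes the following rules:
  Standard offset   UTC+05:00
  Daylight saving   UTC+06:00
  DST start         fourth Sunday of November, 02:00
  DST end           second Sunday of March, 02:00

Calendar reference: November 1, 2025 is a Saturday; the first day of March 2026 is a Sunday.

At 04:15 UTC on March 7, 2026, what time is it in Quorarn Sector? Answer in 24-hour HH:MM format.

10:15

1 November 2025 is a Saturday, so the first Sunday is November 2 and the fourth is November 23.
1 March 2026 is a Sunday, so the first Sunday is March 1 and the second is March 8.
At the standard offset (UTC+05:00), 04:15 UTC + 5h = 09:15 Quorarn Sector standard time.
The standard-time date in Quorarn Sector, March 7, 2026, lies within the daylight-saving period (23 November 2025 – 8 March 2026), so Quorarn Sector is on daylight time, UTC+06:00.
04:15 UTC + 6h = 10:15 local.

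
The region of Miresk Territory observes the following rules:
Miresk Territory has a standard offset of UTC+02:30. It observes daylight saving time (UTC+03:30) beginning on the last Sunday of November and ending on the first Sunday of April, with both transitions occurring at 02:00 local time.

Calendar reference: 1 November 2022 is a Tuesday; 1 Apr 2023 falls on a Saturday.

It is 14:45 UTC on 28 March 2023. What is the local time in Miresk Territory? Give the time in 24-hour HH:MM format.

18:15

1 November 2022 is a Tuesday, so Sundays fall on 6, 13, 20, 27; the last is November 27.
1 April 2023 is a Saturday, so the first Sunday is April 2.
At the standard offset (UTC+02:30), 14:45 UTC + 2h30m = 17:15 Miresk Territory standard time.
Daylight saving runs 27 November 2022 – 2 April 2023; the standard-time date in Miresk Territory, 28 March 2023, is inside that window, so Miresk Territory is at UTC+03:30.
14:45 UTC + 3h30m = 18:15 local.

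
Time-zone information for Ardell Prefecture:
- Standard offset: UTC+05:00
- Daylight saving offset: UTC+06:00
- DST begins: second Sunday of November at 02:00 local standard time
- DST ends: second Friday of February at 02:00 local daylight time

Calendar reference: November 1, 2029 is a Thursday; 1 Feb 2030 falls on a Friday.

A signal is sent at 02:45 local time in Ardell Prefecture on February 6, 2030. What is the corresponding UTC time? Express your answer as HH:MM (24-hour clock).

20:45

1 November 2029 is a Thursday, so the first Sunday is November 4 and the second is November 11.
1 February 2030 is a Friday, so the first Friday is February 1 and the second is February 8.
February 6, 2030 falls between 11 November 2029 and 8 February 2030, so daylight saving is in effect and Ardell Prefecture is at UTC+06:00.
02:45 local − 6h = 20:45 UTC (rolling into the previous day, 5 February 2030).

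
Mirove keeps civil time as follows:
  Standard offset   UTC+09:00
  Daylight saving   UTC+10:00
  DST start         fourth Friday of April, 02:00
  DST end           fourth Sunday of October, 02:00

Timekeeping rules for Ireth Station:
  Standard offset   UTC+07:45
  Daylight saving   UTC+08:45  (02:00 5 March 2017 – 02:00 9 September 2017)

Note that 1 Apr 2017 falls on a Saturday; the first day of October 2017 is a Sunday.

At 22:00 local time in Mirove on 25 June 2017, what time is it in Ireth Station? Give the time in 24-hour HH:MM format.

1 April 2017 is a Saturday, so the first Friday is April 7 and the fourth is April 28.
1 October 2017 is a Sunday, so the first Sunday is October 1 and the fourth is October 22.
25 June 2017 lies within the daylight-saving period (28 April – 22 October), so Mirove is on daylight time, UTC+10:00.
22:00 Mirove − 10h = 12:00 UTC.
At the standard offset (UTC+07:45), 12:00 UTC + 7h45m = 19:45 Ireth Station standard time.
The standard-time date in Ireth Station, 25 June 2017, falls between 5 March and 9 September, so daylight saving is in effect and Ireth Station is at UTC+08:45.
12:00 UTC + 8h45m = 20:45 Ireth Station.

20:45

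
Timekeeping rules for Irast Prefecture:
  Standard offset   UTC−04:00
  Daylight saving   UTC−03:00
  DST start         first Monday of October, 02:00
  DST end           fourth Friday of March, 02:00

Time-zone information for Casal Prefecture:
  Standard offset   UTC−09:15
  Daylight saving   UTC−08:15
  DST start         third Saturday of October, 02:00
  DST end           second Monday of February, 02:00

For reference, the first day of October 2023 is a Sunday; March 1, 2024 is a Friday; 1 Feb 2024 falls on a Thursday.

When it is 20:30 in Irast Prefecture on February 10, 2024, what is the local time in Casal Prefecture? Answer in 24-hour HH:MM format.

1 October 2023 is a Sunday, so the first Monday is October 2.
1 March 2024 is a Friday, so the first Friday is March 1 and the fourth is March 22.
Daylight saving runs 2 October 2023 – 22 March 2024; February 10, 2024 is inside that window, so Irast Prefecture is at UTC−03:00.
20:30 Irast Prefecture + 3h = 23:30 UTC.
1 October 2023 is a Sunday, so the first Saturday is October 7 and the third is October 21.
1 February 2024 is a Thursday, so the first Monday is February 5 and the second is February 12.
At the standard offset (UTC−09:15), 23:30 UTC − 9h15m = 14:15 Casal Prefecture standard time.
Daylight saving runs 21 October 2023 – 12 February 2024; the standard-time date in Casal Prefecture, February 10, 2024, is inside that window, so Casal Prefecture is at UTC−08:15.
23:30 UTC − 8h15m = 15:15 Casal Prefecture.

15:15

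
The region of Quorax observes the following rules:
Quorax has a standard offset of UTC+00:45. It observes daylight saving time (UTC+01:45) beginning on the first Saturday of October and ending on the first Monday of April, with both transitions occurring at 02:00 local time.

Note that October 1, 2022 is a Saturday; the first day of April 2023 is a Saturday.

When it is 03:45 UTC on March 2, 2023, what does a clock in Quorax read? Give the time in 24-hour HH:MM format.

1 October 2022 is a Saturday, so the first Saturday is October 1.
1 April 2023 is a Saturday, so the first Monday is April 3.
At the standard offset (UTC+00:45), 03:45 UTC + 0h45m = 04:30 Quorax standard time.
The standard-time date in Quorax, March 2, 2023, lies within the daylight-saving period (1 October 2022 – 3 April 2023), so Quorax is on daylight time, UTC+01:45.
03:45 UTC + 1h45m = 05:30 local.

05:30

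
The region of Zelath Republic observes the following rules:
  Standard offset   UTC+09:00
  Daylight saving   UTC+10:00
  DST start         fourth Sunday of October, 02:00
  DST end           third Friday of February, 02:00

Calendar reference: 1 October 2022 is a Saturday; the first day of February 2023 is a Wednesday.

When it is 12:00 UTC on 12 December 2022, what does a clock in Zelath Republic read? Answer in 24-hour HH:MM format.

1 October 2022 is a Saturday, so the first Sunday is October 2 and the fourth is October 23.
1 February 2023 is a Wednesday, so the first Friday is February 3 and the third is February 17.
At the standard offset (UTC+09:00), 12:00 UTC + 9h = 21:00 Zelath Republic standard time.
The standard-time date in Zelath Republic, 12 December 2022, lies within the daylight-saving period (23 October 2022 – 17 February 2023), so Zelath Republic is on daylight time, UTC+10:00.
12:00 UTC + 10h = 22:00 local.

22:00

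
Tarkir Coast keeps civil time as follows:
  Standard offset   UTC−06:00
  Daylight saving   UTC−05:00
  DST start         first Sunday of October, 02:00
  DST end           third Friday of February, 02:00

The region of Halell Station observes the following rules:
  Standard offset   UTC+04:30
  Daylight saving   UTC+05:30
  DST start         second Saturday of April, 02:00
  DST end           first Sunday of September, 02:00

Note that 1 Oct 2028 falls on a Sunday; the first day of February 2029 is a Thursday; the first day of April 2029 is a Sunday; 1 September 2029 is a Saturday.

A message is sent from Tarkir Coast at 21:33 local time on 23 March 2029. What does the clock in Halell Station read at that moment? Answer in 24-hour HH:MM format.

1 October 2028 is a Sunday, so the first Sunday is October 1.
1 February 2029 is a Thursday, so the first Friday is February 2 and the third is February 16.
23 March 2029 does not fall between 1 October 2028 and 16 February 2029, so daylight saving is not in effect and Tarkir Coast is at UTC−06:00.
21:33 Tarkir Coast + 6h = 03:33 UTC (rolling into the next day, 24 March 2029).
1 April 2029 is a Sunday, so the first Saturday is April 7 and the second is April 14.
1 September 2029 is a Saturday, so the first Sunday is September 2.
At the standard offset (UTC+04:30), 03:33 UTC + 4h30m = 08:03 Halell Station standard time.
Daylight saving runs 14 April – 2 September; the standard-time date in Halell Station, 24 March 2029, is outside that window, so Halell Station is on standard time at UTC+04:30.
03:33 UTC + 4h30m = 08:03 Halell Station.

08:03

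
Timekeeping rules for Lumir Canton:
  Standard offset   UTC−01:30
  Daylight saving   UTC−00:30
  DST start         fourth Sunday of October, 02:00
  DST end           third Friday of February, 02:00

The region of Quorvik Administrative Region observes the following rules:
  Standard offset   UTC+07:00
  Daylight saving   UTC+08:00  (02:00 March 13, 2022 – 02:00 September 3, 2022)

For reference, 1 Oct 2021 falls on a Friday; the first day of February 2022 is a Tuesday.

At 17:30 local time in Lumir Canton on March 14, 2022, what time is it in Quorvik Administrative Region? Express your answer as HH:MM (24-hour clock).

03:00

1 October 2021 is a Friday, so the first Sunday is October 3 and the fourth is October 24.
1 February 2022 is a Tuesday, so the first Friday is February 4 and the third is February 18.
March 14, 2022 is outside the daylight-saving period (24 October 2021 – 18 February 2022), so Lumir Canton is on standard time, UTC−01:30.
17:30 Lumir Canton + 1h30m = 19:00 UTC.
At the standard offset (UTC+07:00), 19:00 UTC + 7h = 02:00 Quorvik Administrative Region standard time (rolling into the next day, 15 March 2022).
The standard-time date in Quorvik Administrative Region, March 15, 2022, falls between 13 March and 3 September, so daylight saving is in effect and Quorvik Administrative Region is at UTC+08:00.
19:00 UTC + 8h = 03:00 Quorvik Administrative Region (rolling into the next day, 15 March 2022).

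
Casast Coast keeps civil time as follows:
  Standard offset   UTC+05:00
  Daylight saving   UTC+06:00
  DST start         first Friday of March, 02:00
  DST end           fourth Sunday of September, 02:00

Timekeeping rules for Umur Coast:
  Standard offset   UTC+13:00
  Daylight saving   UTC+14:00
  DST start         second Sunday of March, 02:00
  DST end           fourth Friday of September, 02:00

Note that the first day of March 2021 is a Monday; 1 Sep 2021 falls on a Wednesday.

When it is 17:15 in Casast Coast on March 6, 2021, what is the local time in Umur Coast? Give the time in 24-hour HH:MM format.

1 March 2021 is a Monday, so the first Friday is March 5.
1 September 2021 is a Wednesday, so the first Sunday is September 5 and the fourth is September 26.
March 6, 2021 lies within the daylight-saving period (5 March – 26 September), so Casast Coast is on daylight time, UTC+06:00.
17:15 Casast Coast − 6h = 11:15 UTC.
1 March 2021 is a Monday, so the first Sunday is March 7 and the second is March 14.
1 September 2021 is a Wednesday, so the first Friday is September 3 and the fourth is September 24.
At the standard offset (UTC+13:00), 11:15 UTC + 13h = 00:15 Umur Coast standard time (rolling into the next day, 7 March 2021).
Daylight saving runs 14 March – 24 September; the standard-time date in Umur Coast, March 7, 2021, is outside that window, so Umur Coast is on standard time at UTC+13:00.
11:15 UTC + 13h = 00:15 Umur Coast (rolling into the next day, 7 March 2021).

00:15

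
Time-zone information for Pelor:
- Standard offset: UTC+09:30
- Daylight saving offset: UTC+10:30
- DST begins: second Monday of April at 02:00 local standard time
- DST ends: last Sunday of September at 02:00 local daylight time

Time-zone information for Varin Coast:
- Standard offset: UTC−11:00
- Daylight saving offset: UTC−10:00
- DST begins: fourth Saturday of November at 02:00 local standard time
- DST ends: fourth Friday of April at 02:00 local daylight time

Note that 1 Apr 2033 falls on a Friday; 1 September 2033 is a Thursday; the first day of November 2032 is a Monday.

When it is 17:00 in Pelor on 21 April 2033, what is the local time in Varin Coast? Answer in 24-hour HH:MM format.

1 April 2033 is a Friday, so the first Monday is April 4 and the second is April 11.
1 September 2033 is a Thursday, so Sundays fall on 4, 11, 18, 25; the last is September 25.
21 April 2033 lies within the daylight-saving period (11 April – 25 September), so Pelor is on daylight time, UTC+10:30.
17:00 Pelor − 10h30m = 06:30 UTC.
1 November 2032 is a Monday, so the first Saturday is November 6 and the fourth is November 27.
1 April 2033 is a Friday, so the first Friday is April 1 and the fourth is April 22.
At the standard offset (UTC−11:00), 06:30 UTC − 11h = 19:30 Varin Coast standard time (rolling into the previous day, 20 April 2033).
The standard-time date in Varin Coast, 20 April 2033, falls between 27 November 2032 and 22 April 2033, so daylight saving is in effect and Varin Coast is at UTC−10:00.
06:30 UTC − 10h = 20:30 Varin Coast (rolling into the previous day, 20 April 2033).

20:30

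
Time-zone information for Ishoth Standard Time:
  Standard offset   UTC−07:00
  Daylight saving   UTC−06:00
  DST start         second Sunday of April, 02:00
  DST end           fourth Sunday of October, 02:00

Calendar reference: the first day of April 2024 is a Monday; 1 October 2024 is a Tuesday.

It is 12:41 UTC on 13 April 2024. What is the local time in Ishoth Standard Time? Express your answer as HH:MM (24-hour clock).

05:41

1 April 2024 is a Monday, so the first Sunday is April 7 and the second is April 14.
1 October 2024 is a Tuesday, so the first Sunday is October 6 and the fourth is October 27.
At the standard offset (UTC−07:00), 12:41 UTC − 7h = 05:41 Ishoth Standard Time standard time.
The standard-time date in Ishoth Standard Time, 13 April 2024, is outside the daylight-saving period (14 April – 27 October), so Ishoth Standard Time is on standard time, UTC−07:00.
12:41 UTC − 7h = 05:41 local.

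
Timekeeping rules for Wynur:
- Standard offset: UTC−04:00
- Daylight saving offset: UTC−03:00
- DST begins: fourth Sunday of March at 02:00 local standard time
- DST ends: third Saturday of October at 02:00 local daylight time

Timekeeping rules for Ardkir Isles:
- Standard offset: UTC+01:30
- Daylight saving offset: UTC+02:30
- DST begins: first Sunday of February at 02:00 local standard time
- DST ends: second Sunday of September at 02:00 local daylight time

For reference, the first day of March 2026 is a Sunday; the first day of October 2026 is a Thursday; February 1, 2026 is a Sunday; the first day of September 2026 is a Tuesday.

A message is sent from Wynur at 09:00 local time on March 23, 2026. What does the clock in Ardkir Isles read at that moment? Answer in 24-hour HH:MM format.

1 March 2026 is a Sunday, so the first Sunday is March 1 and the fourth is March 22.
1 October 2026 is a Thursday, so the first Saturday is October 3 and the third is October 17.
Daylight saving runs 22 March – 17 October; March 23, 2026 is inside that window, so Wynur is at UTC−03:00.
09:00 Wynur + 3h = 12:00 UTC.
1 February 2026 is a Sunday, so the first Sunday is February 1.
1 September 2026 is a Tuesday, so the first Sunday is September 6 and the second is September 13.
At the standard offset (UTC+01:30), 12:00 UTC + 1h30m = 13:30 Ardkir Isles standard time.
The standard-time date in Ardkir Isles, March 23, 2026, lies within the daylight-saving period (1 February – 13 September), so Ardkir Isles is on daylight time, UTC+02:30.
12:00 UTC + 2h30m = 14:30 Ardkir Isles.

14:30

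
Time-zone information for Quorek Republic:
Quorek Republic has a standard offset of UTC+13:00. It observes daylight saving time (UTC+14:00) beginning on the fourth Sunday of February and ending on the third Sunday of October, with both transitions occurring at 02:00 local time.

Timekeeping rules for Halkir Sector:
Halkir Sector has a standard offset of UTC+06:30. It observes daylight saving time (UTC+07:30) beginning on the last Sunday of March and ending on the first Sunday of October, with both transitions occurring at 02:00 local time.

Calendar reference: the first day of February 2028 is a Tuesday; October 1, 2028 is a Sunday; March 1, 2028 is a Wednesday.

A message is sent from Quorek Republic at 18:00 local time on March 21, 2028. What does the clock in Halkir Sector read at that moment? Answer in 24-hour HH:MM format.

1 February 2028 is a Tuesday, so the first Sunday is February 6 and the fourth is February 27.
1 October 2028 is a Sunday, so the first Sunday is October 1 and the third is October 15.
Daylight saving runs 27 February – 15 October; March 21, 2028 is inside that window, so Quorek Republic is at UTC+14:00.
18:00 Quorek Republic − 14h = 04:00 UTC.
1 March 2028 is a Wednesday, so Sundays fall on 5, 12, 19, 26; the last is March 26.
1 October 2028 is a Sunday, so the first Sunday is October 1.
At the standard offset (UTC+06:30), 04:00 UTC + 6h30m = 10:30 Halkir Sector standard time.
The standard-time date in Halkir Sector, March 21, 2028, is outside the daylight-saving period (26 March – 1 October), so Halkir Sector is on standard time, UTC+06:30.
04:00 UTC + 6h30m = 10:30 Halkir Sector.

10:30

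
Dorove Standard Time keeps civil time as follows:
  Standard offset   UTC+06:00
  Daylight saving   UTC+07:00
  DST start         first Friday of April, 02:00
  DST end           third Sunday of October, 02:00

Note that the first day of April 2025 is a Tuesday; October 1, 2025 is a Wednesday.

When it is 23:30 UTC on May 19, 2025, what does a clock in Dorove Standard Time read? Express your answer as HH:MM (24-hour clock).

06:30

1 April 2025 is a Tuesday, so the first Friday is April 4.
1 October 2025 is a Wednesday, so the first Sunday is October 5 and the third is October 19.
At the standard offset (UTC+06:00), 23:30 UTC + 6h = 05:30 Dorove Standard Time standard time (rolling into the next day, 20 May 2025).
Daylight saving runs 4 April – 19 October; the standard-time date in Dorove Standard Time, May 20, 2025, is inside that window, so Dorove Standard Time is at UTC+07:00.
23:30 UTC + 7h = 06:30 local (rolling into the next day, 20 May 2025).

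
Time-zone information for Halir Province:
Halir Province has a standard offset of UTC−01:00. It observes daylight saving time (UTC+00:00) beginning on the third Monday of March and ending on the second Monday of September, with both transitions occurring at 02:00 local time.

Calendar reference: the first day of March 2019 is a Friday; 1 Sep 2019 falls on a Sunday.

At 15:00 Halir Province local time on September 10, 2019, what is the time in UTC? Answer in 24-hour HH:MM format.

16:00

1 March 2019 is a Friday, so the first Monday is March 4 and the third is March 18.
1 September 2019 is a Sunday, so the first Monday is September 2 and the second is September 9.
September 10, 2019 is outside the daylight-saving period (18 March – 9 September), so Halir Province is on standard time, UTC−01:00.
15:00 local + 1h = 16:00 UTC.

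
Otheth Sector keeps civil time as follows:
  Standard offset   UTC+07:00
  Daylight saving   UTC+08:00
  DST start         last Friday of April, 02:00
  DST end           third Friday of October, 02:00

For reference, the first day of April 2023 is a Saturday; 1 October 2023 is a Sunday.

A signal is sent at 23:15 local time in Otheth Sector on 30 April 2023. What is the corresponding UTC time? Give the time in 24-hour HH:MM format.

1 April 2023 is a Saturday, so Fridays fall on 7, 14, 21, 28; the last is April 28.
1 October 2023 is a Sunday, so the first Friday is October 6 and the third is October 20.
Daylight saving runs 28 April – 20 October; 30 April 2023 is inside that window, so Otheth Sector is at UTC+08:00.
23:15 local − 8h = 15:15 UTC.

15:15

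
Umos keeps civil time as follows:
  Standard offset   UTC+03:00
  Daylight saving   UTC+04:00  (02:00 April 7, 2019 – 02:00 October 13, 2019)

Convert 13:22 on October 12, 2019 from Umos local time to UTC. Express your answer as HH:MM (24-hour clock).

09:22

October 12, 2019 lies within the daylight-saving period (7 April – 13 October), so Umos is on daylight time, UTC+04:00.
13:22 local − 4h = 09:22 UTC.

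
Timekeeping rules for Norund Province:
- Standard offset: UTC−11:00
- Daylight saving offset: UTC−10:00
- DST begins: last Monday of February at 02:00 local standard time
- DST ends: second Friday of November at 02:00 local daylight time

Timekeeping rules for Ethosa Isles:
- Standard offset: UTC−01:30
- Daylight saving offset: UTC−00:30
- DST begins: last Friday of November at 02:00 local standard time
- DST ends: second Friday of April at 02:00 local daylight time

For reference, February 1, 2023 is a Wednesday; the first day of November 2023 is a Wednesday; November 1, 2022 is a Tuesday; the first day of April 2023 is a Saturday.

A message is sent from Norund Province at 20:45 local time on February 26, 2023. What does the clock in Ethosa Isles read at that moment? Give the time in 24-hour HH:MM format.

1 February 2023 is a Wednesday, so Mondays fall on 6, 13, 20, 27; the last is February 27.
1 November 2023 is a Wednesday, so the first Friday is November 3 and the second is November 10.
Daylight saving runs 27 February – 10 November; February 26, 2023 is outside that window, so Norund Province is on standard time at UTC−11:00.
20:45 Norund Province + 11h = 07:45 UTC (rolling into the next day, 27 February 2023).
1 November 2022 is a Tuesday, so Fridays fall on 4, 11, 18, 25; the last is November 25.
1 April 2023 is a Saturday, so the first Friday is April 7 and the second is April 14.
At the standard offset (UTC−01:30), 07:45 UTC − 1h30m = 06:15 Ethosa Isles standard time.
The standard-time date in Ethosa Isles, February 27, 2023, falls between 25 November 2022 and 14 April 2023, so daylight saving is in effect and Ethosa Isles is at UTC−00:30.
07:45 UTC − 0h30m = 07:15 Ethosa Isles.

07:15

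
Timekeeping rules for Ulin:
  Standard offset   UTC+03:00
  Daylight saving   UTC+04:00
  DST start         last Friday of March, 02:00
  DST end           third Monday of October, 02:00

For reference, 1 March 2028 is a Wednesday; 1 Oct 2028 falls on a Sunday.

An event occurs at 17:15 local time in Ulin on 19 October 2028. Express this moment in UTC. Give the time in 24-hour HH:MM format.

14:15

1 March 2028 is a Wednesday, so Fridays fall on 3, 10, 17, 24, 31; the last is March 31.
1 October 2028 is a Sunday, so the first Monday is October 2 and the third is October 16.
19 October 2028 is outside the daylight-saving period (31 March – 16 October), so Ulin is on standard time, UTC+03:00.
17:15 local − 3h = 14:15 UTC.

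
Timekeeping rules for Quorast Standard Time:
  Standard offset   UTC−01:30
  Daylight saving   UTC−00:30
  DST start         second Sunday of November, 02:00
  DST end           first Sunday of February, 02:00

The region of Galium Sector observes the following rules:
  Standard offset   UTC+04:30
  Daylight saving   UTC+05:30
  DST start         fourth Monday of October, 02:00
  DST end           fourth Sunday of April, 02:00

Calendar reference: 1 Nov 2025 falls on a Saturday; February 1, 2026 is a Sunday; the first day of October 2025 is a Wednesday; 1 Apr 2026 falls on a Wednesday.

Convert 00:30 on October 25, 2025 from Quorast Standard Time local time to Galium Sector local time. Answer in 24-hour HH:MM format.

1 November 2025 is a Saturday, so the first Sunday is November 2 and the second is November 9.
1 February 2026 is a Sunday, so the first Sunday is February 1.
October 25, 2025 is outside the daylight-saving period (9 November 2025 – 1 February 2026), so Quorast Standard Time is on standard time, UTC−01:30.
00:30 Quorast Standard Time + 1h30m = 02:00 UTC.
1 October 2025 is a Wednesday, so the first Monday is October 6 and the fourth is October 27.
1 April 2026 is a Wednesday, so the first Sunday is April 5 and the fourth is April 26.
At the standard offset (UTC+04:30), 02:00 UTC + 4h30m = 06:30 Galium Sector standard time.
The standard-time date in Galium Sector, October 25, 2025, is outside the daylight-saving period (27 October 2025 – 26 April 2026), so Galium Sector is on standard time, UTC+04:30.
02:00 UTC + 4h30m = 06:30 Galium Sector.

06:30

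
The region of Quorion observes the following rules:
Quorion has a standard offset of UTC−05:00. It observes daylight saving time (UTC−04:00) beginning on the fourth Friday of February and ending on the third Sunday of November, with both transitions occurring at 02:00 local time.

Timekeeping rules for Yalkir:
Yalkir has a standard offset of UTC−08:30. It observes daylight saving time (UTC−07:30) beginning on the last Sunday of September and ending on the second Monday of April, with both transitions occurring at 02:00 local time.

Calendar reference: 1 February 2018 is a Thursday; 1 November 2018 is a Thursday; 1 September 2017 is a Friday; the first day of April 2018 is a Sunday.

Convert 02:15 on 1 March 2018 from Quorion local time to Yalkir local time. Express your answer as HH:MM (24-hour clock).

22:45

1 February 2018 is a Thursday, so the first Friday is February 2 and the fourth is February 23.
1 November 2018 is a Thursday, so the first Sunday is November 4 and the third is November 18.
Daylight saving runs 23 February – 18 November; 1 March 2018 is inside that window, so Quorion is at UTC−04:00.
02:15 Quorion + 4h = 06:15 UTC.
1 September 2017 is a Friday, so Sundays fall on 3, 10, 17, 24; the last is September 24.
1 April 2018 is a Sunday, so the first Monday is April 2 and the second is April 9.
At the standard offset (UTC−08:30), 06:15 UTC − 8h30m = 21:45 Yalkir standard time (rolling into the previous day, 28 February 2018).
The standard-time date in Yalkir, 28 February 2018, falls between 24 September 2017 and 9 April 2018, so daylight saving is in effect and Yalkir is at UTC−07:30.
06:15 UTC − 7h30m = 22:45 Yalkir (rolling into the previous day, 28 February 2018).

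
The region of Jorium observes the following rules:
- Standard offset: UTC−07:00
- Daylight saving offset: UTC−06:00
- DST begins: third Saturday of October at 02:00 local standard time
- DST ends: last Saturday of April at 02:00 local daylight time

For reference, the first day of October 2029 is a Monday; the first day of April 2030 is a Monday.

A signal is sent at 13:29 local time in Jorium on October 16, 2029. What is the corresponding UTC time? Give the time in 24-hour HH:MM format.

1 October 2029 is a Monday, so the first Saturday is October 6 and the third is October 20.
1 April 2030 is a Monday, so Saturdays fall on 6, 13, 20, 27; the last is April 27.
Daylight saving runs 20 October 2029 – 27 April 2030; October 16, 2029 is outside that window, so Jorium is on standard time at UTC−07:00.
13:29 local + 7h = 20:29 UTC.

20:29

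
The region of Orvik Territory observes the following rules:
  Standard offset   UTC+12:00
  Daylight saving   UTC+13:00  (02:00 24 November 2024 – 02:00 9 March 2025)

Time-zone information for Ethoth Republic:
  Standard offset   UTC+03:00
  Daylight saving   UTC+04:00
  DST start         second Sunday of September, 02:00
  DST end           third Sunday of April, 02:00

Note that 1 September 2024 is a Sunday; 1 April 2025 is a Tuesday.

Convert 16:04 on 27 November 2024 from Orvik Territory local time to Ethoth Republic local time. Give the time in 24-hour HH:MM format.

27 November 2024 falls between 24 November 2024 and 9 March 2025, so daylight saving is in effect and Orvik Territory is at UTC+13:00.
16:04 Orvik Territory − 13h = 03:04 UTC.
1 September 2024 is a Sunday, so the first Sunday is September 1 and the second is September 8.
1 April 2025 is a Tuesday, so the first Sunday is April 6 and the third is April 20.
At the standard offset (UTC+03:00), 03:04 UTC + 3h = 06:04 Ethoth Republic standard time.
The standard-time date in Ethoth Republic, 27 November 2024, falls between 8 September 2024 and 20 April 2025, so daylight saving is in effect and Ethoth Republic is at UTC+04:00.
03:04 UTC + 4h = 07:04 Ethoth Republic.

07:04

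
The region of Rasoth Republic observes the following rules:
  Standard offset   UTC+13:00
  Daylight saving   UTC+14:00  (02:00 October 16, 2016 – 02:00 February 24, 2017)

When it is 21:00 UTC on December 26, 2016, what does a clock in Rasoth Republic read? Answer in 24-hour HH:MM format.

11:00

At the standard offset (UTC+13:00), 21:00 UTC + 13h = 10:00 Rasoth Republic standard time (rolling into the next day, 27 December 2016).
The standard-time date in Rasoth Republic, December 27, 2016, lies within the daylight-saving period (16 October 2016 – 24 February 2017), so Rasoth Republic is on daylight time, UTC+14:00.
21:00 UTC + 14h = 11:00 local (rolling into the next day, 27 December 2016).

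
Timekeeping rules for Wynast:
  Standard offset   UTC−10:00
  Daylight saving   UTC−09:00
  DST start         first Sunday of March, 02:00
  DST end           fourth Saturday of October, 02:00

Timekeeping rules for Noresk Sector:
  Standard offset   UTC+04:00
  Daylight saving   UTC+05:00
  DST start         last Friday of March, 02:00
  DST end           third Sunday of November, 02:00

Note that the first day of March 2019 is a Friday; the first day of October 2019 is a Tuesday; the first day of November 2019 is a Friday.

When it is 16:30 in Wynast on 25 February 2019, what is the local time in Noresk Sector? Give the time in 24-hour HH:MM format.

06:30

1 March 2019 is a Friday, so the first Sunday is March 3.
1 October 2019 is a Tuesday, so the first Saturday is October 5 and the fourth is October 26.
Daylight saving runs 3 March – 26 October; 25 February 2019 is outside that window, so Wynast is on standard time at UTC−10:00.
16:30 Wynast + 10h = 02:30 UTC (rolling into the next day, 26 February 2019).
1 March 2019 is a Friday, so Fridays fall on 1, 8, 15, 22, 29; the last is March 29.
1 November 2019 is a Friday, so the first Sunday is November 3 and the third is November 17.
At the standard offset (UTC+04:00), 02:30 UTC + 4h = 06:30 Noresk Sector standard time.
Daylight saving runs 29 March – 17 November; the standard-time date in Noresk Sector, 26 February 2019, is outside that window, so Noresk Sector is on standard time at UTC+04:00.
02:30 UTC + 4h = 06:30 Noresk Sector.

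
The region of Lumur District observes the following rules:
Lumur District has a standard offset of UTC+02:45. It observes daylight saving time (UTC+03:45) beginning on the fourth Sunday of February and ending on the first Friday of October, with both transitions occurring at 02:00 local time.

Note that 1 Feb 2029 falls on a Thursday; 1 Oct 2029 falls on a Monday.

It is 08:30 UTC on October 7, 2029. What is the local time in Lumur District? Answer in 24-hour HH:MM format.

1 February 2029 is a Thursday, so the first Sunday is February 4 and the fourth is February 25.
1 October 2029 is a Monday, so the first Friday is October 5.
At the standard offset (UTC+02:45), 08:30 UTC + 2h45m = 11:15 Lumur District standard time.
Daylight saving runs 25 February – 5 October; the standard-time date in Lumur District, October 7, 2029, is outside that window, so Lumur District is on standard time at UTC+02:45.
08:30 UTC + 2h45m = 11:15 local.

11:15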